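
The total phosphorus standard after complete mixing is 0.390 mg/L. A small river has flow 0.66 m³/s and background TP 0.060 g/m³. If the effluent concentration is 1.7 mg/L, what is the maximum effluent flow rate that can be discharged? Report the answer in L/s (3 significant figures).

Mass balance at complete mixing: C_std·(Q_w + Q_r) = Q_w·C_e + Q_r·C_b.
Rearranging, Q_w = Q_r·(C_std − C_b)/(C_e − C_std) = 0.66·(0.39 − 0.06) / (1.7 − 0.39) = 0.1663 m³/s.
= 166.3 L/s.

166 L/s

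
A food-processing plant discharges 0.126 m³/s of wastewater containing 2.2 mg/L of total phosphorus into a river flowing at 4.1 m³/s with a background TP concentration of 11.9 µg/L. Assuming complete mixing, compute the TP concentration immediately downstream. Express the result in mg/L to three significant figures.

11.9 µg/L = 0.0119 mg/L.
Flow-weighted mixing gives C = (0.126·2.2 + 4.1·0.0119) / (0.126 + 4.1) = 0.326/4.226 = 0.07714 mg/L.

0.0771 mg/L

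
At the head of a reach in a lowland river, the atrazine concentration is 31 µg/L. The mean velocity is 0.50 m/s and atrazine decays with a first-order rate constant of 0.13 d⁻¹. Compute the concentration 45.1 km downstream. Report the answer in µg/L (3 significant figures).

27.1 µg/L

Travel time t = 45.1 km / 0.50 m/s = 4.51e+04/0.50 = 9.02e+04 s = 1.044 d.
First-order decay: C = 31·exp(−0.13·1.044) = 31·0.8731 = 27.07 µg/L.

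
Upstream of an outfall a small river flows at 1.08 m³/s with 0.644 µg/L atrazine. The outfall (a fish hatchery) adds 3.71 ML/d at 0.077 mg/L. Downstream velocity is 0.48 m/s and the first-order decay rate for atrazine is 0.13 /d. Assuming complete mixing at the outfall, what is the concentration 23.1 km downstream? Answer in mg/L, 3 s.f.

3.71 ML/d = 0.04294 m³/s.
0.644 µg/L = 0.000644 mg/L.
After complete mixing, C₀ = (0.04294·0.077 + 1.08·0.000644) / 1.123 = 0.003564 mg/L.
Travel time t = 2.31e+04 m / 0.48 m/s = 4.812e+04 s = 0.557 d.
C = 0.003564·exp(−0.13·0.557) = 0.003564·0.9301 = 0.003315 mg/L.

0.00331 mg/L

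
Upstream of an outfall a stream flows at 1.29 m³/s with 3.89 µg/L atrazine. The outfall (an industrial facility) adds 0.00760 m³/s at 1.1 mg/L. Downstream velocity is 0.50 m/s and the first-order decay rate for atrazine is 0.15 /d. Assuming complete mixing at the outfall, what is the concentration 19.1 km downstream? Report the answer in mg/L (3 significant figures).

3.89 µg/L = 0.00389 mg/L.
After complete mixing, C₀ = (0.0076·1.1 + 1.29·0.00389) / 1.298 = 0.01031 mg/L.
Travel time t = 1.91e+04 m / 0.50 m/s = 3.82e+04 s = 0.4421 d.
C = 0.01031·exp(−0.15·0.4421) = 0.01031·0.9358 = 0.009648 mg/L.

0.00965 mg/L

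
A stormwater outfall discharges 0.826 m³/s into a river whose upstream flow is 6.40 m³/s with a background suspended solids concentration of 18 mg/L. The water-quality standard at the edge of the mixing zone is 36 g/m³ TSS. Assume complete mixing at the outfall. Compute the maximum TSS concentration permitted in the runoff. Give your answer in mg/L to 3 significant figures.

175 mg/L

Mass balance: 36·7.226 = 0.826·Cₑ + 6.4·18.
Cₑ = (260.1 − 115.2) / 0.826 = 175.5 mg/L.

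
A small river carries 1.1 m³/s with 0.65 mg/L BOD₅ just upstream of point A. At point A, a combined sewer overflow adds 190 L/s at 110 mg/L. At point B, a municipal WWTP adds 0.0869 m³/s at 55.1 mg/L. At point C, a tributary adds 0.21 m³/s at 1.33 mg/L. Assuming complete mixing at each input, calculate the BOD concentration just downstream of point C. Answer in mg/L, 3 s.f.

16.8 mg/L

190 L/s = 0.19 m³/s.
After input A: C = (1.1·0.65 + 0.19·110) / 1.29 = 16.76 mg/L.
After input B: C = (1.29·16.76 + 0.0869·55.1) / 1.377 = 19.18 mg/L.
After input C: C = (1.377·19.18 + 0.21·1.33) / 1.587 = 16.81 mg/L.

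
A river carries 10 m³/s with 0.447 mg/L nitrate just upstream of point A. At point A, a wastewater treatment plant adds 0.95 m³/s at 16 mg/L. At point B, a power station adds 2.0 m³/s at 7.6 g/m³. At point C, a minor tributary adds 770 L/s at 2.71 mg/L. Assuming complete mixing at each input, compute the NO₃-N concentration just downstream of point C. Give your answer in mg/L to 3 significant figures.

2.69 mg/L

After input A: C = (10·0.447 + 0.95·16) / 10.95 = 1.796 mg/L.
After input B: C = (10.95·1.796 + 2·7.6) / 12.95 = 2.693 mg/L.
770 L/s = 0.77 m³/s.
After input C: C = (12.95·2.693 + 0.77·2.71) / 13.72 = 2.694 mg/L.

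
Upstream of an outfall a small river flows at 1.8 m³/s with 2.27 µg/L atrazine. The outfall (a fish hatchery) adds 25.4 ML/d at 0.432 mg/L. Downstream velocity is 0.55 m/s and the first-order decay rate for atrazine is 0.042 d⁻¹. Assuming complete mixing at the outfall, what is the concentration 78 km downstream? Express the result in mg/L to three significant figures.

0.0584 mg/L

25.4 ML/d = 0.294 m³/s.
2.27 µg/L = 0.00227 mg/L.
After complete mixing, C₀ = (0.294·0.432 + 1.8·0.00227) / 2.094 = 0.0626 mg/L.
Travel time t = 7.8e+04 m / 0.55 m/s = 1.418e+05 s = 1.641 d.
C = 0.0626·exp(−0.042·1.641) = 0.0626·0.9334 = 0.05843 mg/L.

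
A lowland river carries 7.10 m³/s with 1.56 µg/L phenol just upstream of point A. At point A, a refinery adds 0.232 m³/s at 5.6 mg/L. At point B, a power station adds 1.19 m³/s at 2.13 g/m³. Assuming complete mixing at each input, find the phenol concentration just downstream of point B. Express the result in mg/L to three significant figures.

1.56 µg/L = 0.00156 mg/L.
After input A: C = (7.1·0.00156 + 0.232·5.6) / 7.332 = 0.1787 mg/L.
After input B: C = (7.332·0.1787 + 1.19·2.13) / 8.522 = 0.4512 mg/L.

0.451 mg/L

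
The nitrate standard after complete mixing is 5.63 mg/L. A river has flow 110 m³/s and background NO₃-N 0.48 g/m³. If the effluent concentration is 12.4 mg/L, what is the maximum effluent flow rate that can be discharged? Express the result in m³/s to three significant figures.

Mass balance at complete mixing: C_std·(Q_w + Q_r) = Q_w·C_e + Q_r·C_b.
Rearranging, Q_w = Q_r·(C_std − C_b)/(C_e − C_std) = 110·(5.63 − 0.48) / (12.4 − 5.63) = 83.68 m³/s.

83.7 m³/s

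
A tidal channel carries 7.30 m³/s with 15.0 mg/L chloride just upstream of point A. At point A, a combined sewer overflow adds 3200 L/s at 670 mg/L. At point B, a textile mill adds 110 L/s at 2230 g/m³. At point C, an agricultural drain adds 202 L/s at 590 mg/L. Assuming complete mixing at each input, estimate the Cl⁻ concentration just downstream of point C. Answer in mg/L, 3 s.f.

242 mg/L

3200 L/s = 3.2 m³/s.
After input A: C = (7.3·15 + 3.2·670) / 10.5 = 214.6 mg/L.
110 L/s = 0.11 m³/s.
After input B: C = (10.5·214.6 + 0.11·2230) / 10.61 = 235.5 mg/L.
202 L/s = 0.202 m³/s.
After input C: C = (10.61·235.5 + 0.202·590) / 10.81 = 242.1 mg/L.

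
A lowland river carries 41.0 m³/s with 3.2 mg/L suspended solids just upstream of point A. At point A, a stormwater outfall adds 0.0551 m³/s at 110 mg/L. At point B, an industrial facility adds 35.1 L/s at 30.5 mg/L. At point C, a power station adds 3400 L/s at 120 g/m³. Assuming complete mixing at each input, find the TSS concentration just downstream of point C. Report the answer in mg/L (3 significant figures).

12.3 mg/L

After input A: C = (41·3.2 + 0.0551·110) / 41.06 = 3.343 mg/L.
35.1 L/s = 0.0351 m³/s.
After input B: C = (41.06·3.343 + 0.0351·30.5) / 41.09 = 3.367 mg/L.
3400 L/s = 3.4 m³/s.
After input C: C = (41.09·3.367 + 3.4·120) / 44.49 = 12.28 mg/L.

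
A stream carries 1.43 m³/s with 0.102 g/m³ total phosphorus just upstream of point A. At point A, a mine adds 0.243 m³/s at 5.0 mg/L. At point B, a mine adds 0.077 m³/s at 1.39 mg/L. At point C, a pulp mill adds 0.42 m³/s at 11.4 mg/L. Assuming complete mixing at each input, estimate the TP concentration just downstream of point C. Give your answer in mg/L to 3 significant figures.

2.88 mg/L

After input A: C = (1.43·0.102 + 0.243·5) / 1.673 = 0.8134 mg/L.
After input B: C = (1.673·0.8134 + 0.077·1.39) / 1.75 = 0.8388 mg/L.
After input C: C = (1.75·0.8388 + 0.42·11.4) / 2.17 = 2.883 mg/L.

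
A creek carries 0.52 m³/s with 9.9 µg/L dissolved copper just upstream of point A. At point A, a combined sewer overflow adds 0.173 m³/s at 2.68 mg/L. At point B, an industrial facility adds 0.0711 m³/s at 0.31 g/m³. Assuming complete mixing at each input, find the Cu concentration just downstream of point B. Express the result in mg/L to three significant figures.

9.9 µg/L = 0.0099 mg/L.
After input A: C = (0.52·0.0099 + 0.173·2.68) / 0.693 = 0.6765 mg/L.
After input B: C = (0.693·0.6765 + 0.0711·0.31) / 0.7641 = 0.6424 mg/L.

0.642 mg/L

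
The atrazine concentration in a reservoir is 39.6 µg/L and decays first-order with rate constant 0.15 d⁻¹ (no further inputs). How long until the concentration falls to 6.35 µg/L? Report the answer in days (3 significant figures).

t = ln(C₀/C)/k = ln(39.6/6.35)/0.15 = 1.83/0.15 = 12.2 d.

12.2 d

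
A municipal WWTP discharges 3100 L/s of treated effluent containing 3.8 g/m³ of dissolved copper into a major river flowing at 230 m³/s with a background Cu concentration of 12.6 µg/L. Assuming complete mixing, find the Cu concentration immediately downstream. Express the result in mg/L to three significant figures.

0.0630 mg/L

3100 L/s = 3.1 m³/s.
12.6 µg/L = 0.0126 mg/L.
Conservation of mass across the mixing zone: C = (3.1·3.8 + 230·0.0126) / (3.1 + 230) = 14.68/233.1 = 0.06297 mg/L.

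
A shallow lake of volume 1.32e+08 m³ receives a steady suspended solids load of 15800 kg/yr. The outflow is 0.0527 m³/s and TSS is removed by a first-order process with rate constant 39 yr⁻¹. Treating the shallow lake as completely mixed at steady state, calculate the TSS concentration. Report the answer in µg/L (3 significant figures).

Outflow Q = 0.0527 m³/s × 3.156e+07 s/yr = 1.663e+06 m³/yr.
Steady-state CSTR mass balance: W = Q·C + k·V·C, so C = W/(Q + kV).
Q + kV = 1.663e+06 + 39·1.32e+08 = 5.15e+09 m³/yr.
C = 15800/5.15e+09 = 3.068e-06 kg/m³ = 0.003068 mg/L = 3.068 µg/L.

3.07 µg/L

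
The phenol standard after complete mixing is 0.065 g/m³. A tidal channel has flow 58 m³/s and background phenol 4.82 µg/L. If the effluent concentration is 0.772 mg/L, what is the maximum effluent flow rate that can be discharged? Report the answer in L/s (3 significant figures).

4.82 µg/L = 0.00482 mg/L.
Mass balance at complete mixing: C_std·(Q_w + Q_r) = Q_w·C_e + Q_r·C_b.
Rearranging, Q_w = Q_r·(C_std − C_b)/(C_e − C_std) = 58·(0.065 − 0.00482) / (0.772 − 0.065) = 4.937 m³/s.
= 4937 L/s.

4940 L/s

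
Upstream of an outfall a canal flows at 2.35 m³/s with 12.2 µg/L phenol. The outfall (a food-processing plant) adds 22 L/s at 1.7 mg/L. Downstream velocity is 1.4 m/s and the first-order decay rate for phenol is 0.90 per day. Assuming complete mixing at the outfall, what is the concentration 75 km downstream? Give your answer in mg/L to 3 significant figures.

0.0159 mg/L

22 L/s = 0.022 m³/s.
12.2 µg/L = 0.0122 mg/L.
After complete mixing, C₀ = (0.022·1.7 + 2.35·0.0122) / 2.372 = 0.02785 mg/L.
Travel time t = 7.5e+04 m / 1.4 m/s = 5.357e+04 s = 0.62 d.
C = 0.02785·exp(−0.90·0.62) = 0.02785·0.5723 = 0.01594 mg/L.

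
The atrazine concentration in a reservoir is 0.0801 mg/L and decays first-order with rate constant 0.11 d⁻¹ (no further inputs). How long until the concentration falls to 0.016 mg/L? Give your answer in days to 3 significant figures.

t = ln(C₀/C)/k = ln(0.0801/0.016)/0.11 = 1.611/0.11 = 14.64 d.

14.6 d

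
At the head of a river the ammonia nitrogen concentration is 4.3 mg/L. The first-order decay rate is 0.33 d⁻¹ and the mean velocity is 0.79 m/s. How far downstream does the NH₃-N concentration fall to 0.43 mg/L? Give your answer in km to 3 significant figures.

From C = C₀·e^(−kt), t = ln(C₀/C)/k = ln(4.3/0.43)/0.33 = 2.303/0.33 = 6.978 d.
Distance = v·t = 0.79 m/s × 6.029e+05 s = 4.763e+05 m = 476.3 km.

476 km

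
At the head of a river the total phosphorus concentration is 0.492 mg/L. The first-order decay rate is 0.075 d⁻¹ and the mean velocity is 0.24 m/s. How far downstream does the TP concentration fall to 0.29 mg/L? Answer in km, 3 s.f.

From C = C₀·e^(−kt), t = ln(C₀/C)/k = ln(0.492/0.29)/0.075 = 0.5286/0.075 = 7.048 d.
Distance = v·t = 0.24 m/s × 6.089e+05 s = 1.461e+05 m = 146.1 km.

146 km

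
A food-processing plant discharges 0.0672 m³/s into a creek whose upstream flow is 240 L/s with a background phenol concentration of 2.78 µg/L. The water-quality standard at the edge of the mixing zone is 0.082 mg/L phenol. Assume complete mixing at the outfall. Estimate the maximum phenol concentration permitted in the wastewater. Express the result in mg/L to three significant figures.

0.365 mg/L

240 L/s = 0.24 m³/s.
2.78 µg/L = 0.00278 mg/L.
Mass balance: 0.082·0.3072 = 0.0672·Cₑ + 0.24·0.00278.
Cₑ = (0.02519 − 0.0006672) / 0.0672 = 0.3649 mg/L.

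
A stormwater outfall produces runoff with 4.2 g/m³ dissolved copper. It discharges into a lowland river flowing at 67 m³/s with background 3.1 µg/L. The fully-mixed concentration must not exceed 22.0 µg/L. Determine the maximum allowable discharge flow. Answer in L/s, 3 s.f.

303 L/s

3.1 µg/L = 0.0031 mg/L.
22.0 µg/L = 0.022 mg/L.
Mass balance at complete mixing: C_std·(Q_w + Q_r) = Q_w·C_e + Q_r·C_b.
Rearranging, Q_w = Q_r·(C_std − C_b)/(C_e − C_std) = 67·(0.022 − 0.0031) / (4.2 − 0.022) = 0.3031 m³/s.
= 303.1 L/s.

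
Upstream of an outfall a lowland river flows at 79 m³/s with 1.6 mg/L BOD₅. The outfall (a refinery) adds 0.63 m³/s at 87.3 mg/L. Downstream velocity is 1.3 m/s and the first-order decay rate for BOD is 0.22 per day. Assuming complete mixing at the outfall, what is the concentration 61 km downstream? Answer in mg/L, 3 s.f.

2.02 mg/L

After complete mixing, C₀ = (0.63·87.3 + 79·1.6) / 79.63 = 2.278 mg/L.
Travel time t = 6.1e+04 m / 1.3 m/s = 4.692e+04 s = 0.5431 d.
C = 2.278·exp(−0.22·0.5431) = 2.278·0.8874 = 2.021 mg/L.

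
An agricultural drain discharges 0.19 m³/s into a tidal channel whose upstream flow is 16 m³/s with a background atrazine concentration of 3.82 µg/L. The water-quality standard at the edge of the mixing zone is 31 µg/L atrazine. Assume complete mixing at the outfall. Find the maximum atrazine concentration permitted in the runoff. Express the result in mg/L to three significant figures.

3.82 µg/L = 0.00382 mg/L.
31 µg/L = 0.031 mg/L.
Mass balance: 0.031·16.19 = 0.19·Cₑ + 16·0.00382.
Cₑ = (0.5019 − 0.06112) / 0.19 = 2.32 mg/L.

2.32 mg/L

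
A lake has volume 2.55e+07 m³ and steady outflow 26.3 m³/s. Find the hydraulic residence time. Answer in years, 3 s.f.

0.0307 yr

Q = 26.3 m³/s × 3.156e+07 s/yr = 8.3e+08 m³/yr.
Hydraulic residence time τ = V/Q = 2.55e+07/8.3e+08 = 0.03072 yr.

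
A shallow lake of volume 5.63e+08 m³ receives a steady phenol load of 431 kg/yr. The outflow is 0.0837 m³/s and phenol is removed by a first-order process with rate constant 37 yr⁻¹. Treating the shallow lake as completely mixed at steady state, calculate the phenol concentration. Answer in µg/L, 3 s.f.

0.0207 µg/L

Outflow Q = 0.0837 m³/s × 3.156e+07 s/yr = 2.641e+06 m³/yr.
Steady-state CSTR mass balance: W = Q·C + k·V·C, so C = W/(Q + kV).
Q + kV = 2.641e+06 + 37·5.63e+08 = 2.083e+10 m³/yr.
C = 431/2.083e+10 = 2.069e-08 kg/m³ = 2.069e-05 mg/L = 0.02069 µg/L.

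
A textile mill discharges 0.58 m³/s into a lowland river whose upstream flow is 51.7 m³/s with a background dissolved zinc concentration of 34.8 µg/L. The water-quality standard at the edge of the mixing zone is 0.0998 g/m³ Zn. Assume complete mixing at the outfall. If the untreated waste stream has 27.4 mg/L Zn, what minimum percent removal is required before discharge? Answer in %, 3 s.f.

34.8 µg/L = 0.0348 mg/L.
Mass balance: 0.0998·52.28 = 0.58·Cₑ + 51.7·0.0348.
Cₑ = (5.218 − 1.799) / 0.58 = 5.894 mg/L.
Required removal = 1 − 5.894/27.4 = 78.49 %.

78.5 %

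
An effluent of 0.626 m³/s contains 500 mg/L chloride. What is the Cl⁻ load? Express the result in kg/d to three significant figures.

Mass flux = Q·C = 0.626 m³/s × 500 g/m³ = 313 g/s.
= 313 g/s × 86.4 = 2.704e+04 kg/d.

27000 kg/d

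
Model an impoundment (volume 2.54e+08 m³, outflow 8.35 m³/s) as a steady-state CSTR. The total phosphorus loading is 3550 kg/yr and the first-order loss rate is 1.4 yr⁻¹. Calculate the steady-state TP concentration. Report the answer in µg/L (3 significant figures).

Outflow Q = 8.35 m³/s × 3.156e+07 s/yr = 2.635e+08 m³/yr.
Steady-state CSTR mass balance: W = Q·C + k·V·C, so C = W/(Q + kV).
Q + kV = 2.635e+08 + 1.4·2.54e+08 = 6.191e+08 m³/yr.
C = 3550/6.191e+08 = 5.734e-06 kg/m³ = 0.005734 mg/L = 5.734 µg/L.

5.73 µg/L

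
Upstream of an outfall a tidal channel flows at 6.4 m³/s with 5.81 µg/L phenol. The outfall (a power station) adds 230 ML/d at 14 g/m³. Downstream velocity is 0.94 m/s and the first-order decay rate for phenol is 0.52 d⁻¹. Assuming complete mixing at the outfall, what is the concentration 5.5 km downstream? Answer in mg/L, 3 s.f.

3.97 mg/L

230 ML/d = 2.662 m³/s.
5.81 µg/L = 0.00581 mg/L.
After complete mixing, C₀ = (2.662·14 + 6.4·0.00581) / 9.062 = 4.117 mg/L.
Travel time t = 5500 m / 0.94 m/s = 5851 s = 0.06772 d.
C = 4.117·exp(−0.52·0.06772) = 4.117·0.9654 = 3.974 mg/L.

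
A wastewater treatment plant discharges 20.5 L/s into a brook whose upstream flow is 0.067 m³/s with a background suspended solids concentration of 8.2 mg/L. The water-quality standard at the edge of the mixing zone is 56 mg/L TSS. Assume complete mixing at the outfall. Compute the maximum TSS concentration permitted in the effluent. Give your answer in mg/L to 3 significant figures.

20.5 L/s = 0.0205 m³/s.
Mass balance: 56·0.0875 = 0.0205·Cₑ + 0.067·8.2.
Cₑ = (4.9 − 0.5494) / 0.0205 = 212.2 mg/L.

212 mg/L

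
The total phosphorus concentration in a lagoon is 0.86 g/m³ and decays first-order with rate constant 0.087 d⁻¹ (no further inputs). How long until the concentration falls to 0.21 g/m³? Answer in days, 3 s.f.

t = ln(C₀/C)/k = ln(0.86/0.21)/0.087 = 1.41/0.087 = 16.2 d.

16.2 d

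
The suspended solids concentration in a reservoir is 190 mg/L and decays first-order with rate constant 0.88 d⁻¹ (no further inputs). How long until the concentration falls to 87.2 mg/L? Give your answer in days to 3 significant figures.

t = ln(C₀/C)/k = ln(190/87.2)/0.88 = 0.7788/0.88 = 0.885 d.

0.885 d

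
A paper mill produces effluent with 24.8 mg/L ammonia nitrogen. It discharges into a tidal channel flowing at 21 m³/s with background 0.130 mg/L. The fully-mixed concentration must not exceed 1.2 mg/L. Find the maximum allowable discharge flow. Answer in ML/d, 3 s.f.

82.3 ML/d

Mass balance at complete mixing: C_std·(Q_w + Q_r) = Q_w·C_e + Q_r·C_b.
Rearranging, Q_w = Q_r·(C_std − C_b)/(C_e − C_std) = 21·(1.2 − 0.13) / (24.8 − 1.2) = 0.9521 m³/s.
= 82.26 ML/d.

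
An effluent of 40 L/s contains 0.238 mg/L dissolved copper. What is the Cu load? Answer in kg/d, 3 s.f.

0.823 kg/d

40 L/s = 0.04 m³/s.
Mass flux = Q·C = 0.04 m³/s × 0.238 g/m³ = 0.00952 g/s.
= 0.00952 g/s × 86.4 = 0.8225 kg/d.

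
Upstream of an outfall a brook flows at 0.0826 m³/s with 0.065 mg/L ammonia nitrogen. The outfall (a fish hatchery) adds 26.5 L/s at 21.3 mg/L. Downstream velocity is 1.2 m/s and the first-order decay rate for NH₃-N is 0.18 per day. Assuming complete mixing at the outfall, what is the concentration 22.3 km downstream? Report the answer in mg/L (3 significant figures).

5.02 mg/L

26.5 L/s = 0.0265 m³/s.
After complete mixing, C₀ = (0.0265·21.3 + 0.0826·0.065) / 0.1091 = 5.223 mg/L.
Travel time t = 2.23e+04 m / 1.2 m/s = 1.858e+04 s = 0.2151 d.
C = 5.223·exp(−0.18·0.2151) = 5.223·0.962 = 5.025 mg/L.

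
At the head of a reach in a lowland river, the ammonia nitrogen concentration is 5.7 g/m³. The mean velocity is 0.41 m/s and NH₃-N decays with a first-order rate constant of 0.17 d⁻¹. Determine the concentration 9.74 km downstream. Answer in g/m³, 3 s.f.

5.44 g/m³

Travel time t = 9.74 km / 0.41 m/s = 9740/0.41 = 2.376e+04 s = 0.275 d.
First-order decay: C = 5.7·exp(−0.17·0.275) = 5.7·0.9543 = 5.44 g/m³.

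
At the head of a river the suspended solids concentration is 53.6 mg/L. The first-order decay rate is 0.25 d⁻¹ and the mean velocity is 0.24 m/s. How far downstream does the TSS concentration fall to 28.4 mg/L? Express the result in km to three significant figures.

52.7 km

From C = C₀·e^(−kt), t = ln(C₀/C)/k = ln(53.6/28.4)/0.25 = 0.6352/0.25 = 2.541 d.
Distance = v·t = 0.24 m/s × 2.195e+05 s = 5.268e+04 m = 52.68 km.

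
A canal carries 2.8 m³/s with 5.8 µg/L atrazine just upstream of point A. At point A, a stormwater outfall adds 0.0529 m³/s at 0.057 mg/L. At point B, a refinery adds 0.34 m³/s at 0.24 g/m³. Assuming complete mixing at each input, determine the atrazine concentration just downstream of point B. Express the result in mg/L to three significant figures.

0.0316 mg/L

5.8 µg/L = 0.0058 mg/L.
After input A: C = (2.8·0.0058 + 0.0529·0.057) / 2.853 = 0.006749 mg/L.
After input B: C = (2.853·0.006749 + 0.34·0.24) / 3.193 = 0.03159 mg/L.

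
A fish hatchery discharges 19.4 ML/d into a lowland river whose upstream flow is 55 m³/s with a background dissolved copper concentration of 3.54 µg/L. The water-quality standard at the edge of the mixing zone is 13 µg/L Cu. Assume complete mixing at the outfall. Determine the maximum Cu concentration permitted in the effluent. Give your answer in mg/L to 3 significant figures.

2.33 mg/L

19.4 ML/d = 0.2245 m³/s.
3.54 µg/L = 0.00354 mg/L.
13 µg/L = 0.013 mg/L.
Mass balance: 0.013·55.22 = 0.2245·Cₑ + 55·0.00354.
Cₑ = (0.7179 − 0.1947) / 0.2245 = 2.33 mg/L.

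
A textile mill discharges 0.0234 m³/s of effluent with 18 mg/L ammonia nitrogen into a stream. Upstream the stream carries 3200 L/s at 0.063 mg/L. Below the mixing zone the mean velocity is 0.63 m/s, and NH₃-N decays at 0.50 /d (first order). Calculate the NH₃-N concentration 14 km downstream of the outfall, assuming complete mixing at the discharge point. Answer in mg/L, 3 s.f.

0.170 mg/L

3200 L/s = 3.2 m³/s.
After complete mixing, C₀ = (0.0234·18 + 3.2·0.063) / 3.223 = 0.1932 mg/L.
Travel time t = 1.4e+04 m / 0.63 m/s = 2.222e+04 s = 0.2572 d.
C = 0.1932·exp(−0.50·0.2572) = 0.1932·0.8793 = 0.1699 mg/L.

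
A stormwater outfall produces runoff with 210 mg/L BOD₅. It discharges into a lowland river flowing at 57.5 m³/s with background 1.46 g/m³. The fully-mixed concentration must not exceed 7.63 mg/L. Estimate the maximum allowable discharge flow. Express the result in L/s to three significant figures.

1750 L/s

Mass balance at complete mixing: C_std·(Q_w + Q_r) = Q_w·C_e + Q_r·C_b.
Rearranging, Q_w = Q_r·(C_std − C_b)/(C_e − C_std) = 57.5·(7.63 − 1.46) / (210 − 7.63) = 1.753 m³/s.
= 1753 L/s.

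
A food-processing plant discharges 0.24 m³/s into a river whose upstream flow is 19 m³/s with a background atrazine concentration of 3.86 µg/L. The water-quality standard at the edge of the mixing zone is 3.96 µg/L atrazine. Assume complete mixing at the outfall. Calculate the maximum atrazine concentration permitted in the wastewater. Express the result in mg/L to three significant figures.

3.86 µg/L = 0.00386 mg/L.
3.96 µg/L = 0.00396 mg/L.
Mass balance: 0.00396·19.24 = 0.24·Cₑ + 19·0.00386.
Cₑ = (0.07619 − 0.07334) / 0.24 = 0.01188 mg/L.

0.0119 mg/L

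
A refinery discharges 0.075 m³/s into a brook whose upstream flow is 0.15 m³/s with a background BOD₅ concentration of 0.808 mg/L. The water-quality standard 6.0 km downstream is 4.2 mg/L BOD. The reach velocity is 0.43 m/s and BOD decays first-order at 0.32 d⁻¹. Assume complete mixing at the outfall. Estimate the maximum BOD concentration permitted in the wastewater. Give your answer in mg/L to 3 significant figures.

11.7 mg/L

Travel time to the compliance point: t = 6000/0.43 = 1.395e+04 s = 0.1615 d; decay factor exp(−0.32·0.1615) = 0.9496.
So the concentration just after mixing may be at most 4.2/0.9496 = 4.423 mg/L.
Mass balance: 4.423·0.225 = 0.075·Cₑ + 0.15·0.808.
Cₑ = (0.9951 − 0.1212) / 0.075 = 11.65 mg/L.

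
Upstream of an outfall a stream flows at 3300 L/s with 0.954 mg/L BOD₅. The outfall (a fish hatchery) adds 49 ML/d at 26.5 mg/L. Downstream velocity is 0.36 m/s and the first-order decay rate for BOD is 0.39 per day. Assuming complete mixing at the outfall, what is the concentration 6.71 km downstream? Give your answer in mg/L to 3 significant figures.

49 ML/d = 0.5671 m³/s.
3300 L/s = 3.3 m³/s.
After complete mixing, C₀ = (0.5671·26.5 + 3.3·0.954) / 3.867 = 4.7 mg/L.
Travel time t = 6710 m / 0.36 m/s = 1.864e+04 s = 0.2157 d.
C = 4.7·exp(−0.39·0.2157) = 4.7·0.9193 = 4.321 mg/L.

4.32 mg/L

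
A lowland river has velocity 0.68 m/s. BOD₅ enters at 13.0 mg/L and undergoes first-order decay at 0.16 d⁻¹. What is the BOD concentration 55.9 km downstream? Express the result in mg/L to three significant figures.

Travel time t = 55.9 km / 0.68 m/s = 5.59e+04/0.68 = 8.221e+04 s = 0.9515 d.
First-order decay: C = 13.0·exp(−0.16·0.9515) = 13.0·0.8588 = 11.16 mg/L.

11.2 mg/L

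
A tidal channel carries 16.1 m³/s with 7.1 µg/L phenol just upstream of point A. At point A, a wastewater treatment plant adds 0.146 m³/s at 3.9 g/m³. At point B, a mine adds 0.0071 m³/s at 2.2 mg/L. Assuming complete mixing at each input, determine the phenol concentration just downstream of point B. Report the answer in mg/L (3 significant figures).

0.0430 mg/L

7.1 µg/L = 0.0071 mg/L.
After input A: C = (16.1·0.0071 + 0.146·3.9) / 16.25 = 0.04208 mg/L.
After input B: C = (16.25·0.04208 + 0.0071·2.2) / 16.25 = 0.04303 mg/L.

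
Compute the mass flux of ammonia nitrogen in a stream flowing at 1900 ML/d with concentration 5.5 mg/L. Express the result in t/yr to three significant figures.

1900 ML/d = 21.99 m³/s.
Mass flux = Q·C = 21.99 m³/s × 5.5 g/m³ = 120.9 g/s.
= 120.9 g/s × 31.56 = 3817 t/yr.

3820 t/yr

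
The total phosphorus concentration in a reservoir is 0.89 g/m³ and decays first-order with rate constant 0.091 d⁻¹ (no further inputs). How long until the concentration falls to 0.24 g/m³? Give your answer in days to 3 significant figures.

t = ln(C₀/C)/k = ln(0.89/0.24)/0.091 = 1.311/0.091 = 14.4 d.

14.4 d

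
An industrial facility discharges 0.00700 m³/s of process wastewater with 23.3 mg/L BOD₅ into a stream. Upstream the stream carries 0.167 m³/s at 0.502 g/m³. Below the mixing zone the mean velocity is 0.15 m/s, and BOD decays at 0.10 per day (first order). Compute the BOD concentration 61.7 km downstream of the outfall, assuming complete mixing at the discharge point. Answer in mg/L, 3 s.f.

After complete mixing, C₀ = (0.007·23.3 + 0.167·0.502) / 0.174 = 1.419 mg/L.
Travel time t = 6.17e+04 m / 0.15 m/s = 4.113e+05 s = 4.761 d.
C = 1.419·exp(−0.10·4.761) = 1.419·0.6212 = 0.8816 mg/L.

0.882 mg/L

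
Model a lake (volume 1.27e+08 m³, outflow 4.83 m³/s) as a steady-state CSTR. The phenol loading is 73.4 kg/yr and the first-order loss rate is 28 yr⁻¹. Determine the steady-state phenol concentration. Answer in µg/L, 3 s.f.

0.0198 µg/L

Outflow Q = 4.83 m³/s × 3.156e+07 s/yr = 1.524e+08 m³/yr.
Steady-state CSTR mass balance: W = Q·C + k·V·C, so C = W/(Q + kV).
Q + kV = 1.524e+08 + 28·1.27e+08 = 3.708e+09 m³/yr.
C = 73.4/3.708e+09 = 1.979e-08 kg/m³ = 1.979e-05 mg/L = 0.01979 µg/L.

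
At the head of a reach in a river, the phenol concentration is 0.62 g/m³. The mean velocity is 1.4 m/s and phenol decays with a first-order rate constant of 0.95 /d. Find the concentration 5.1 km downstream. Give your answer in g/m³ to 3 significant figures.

0.596 g/m³

Travel time t = 5.1 km / 1.4 m/s = 5100/1.4 = 3643 s = 0.04216 d.
First-order decay: C = 0.62·exp(−0.95·0.04216) = 0.62·0.9607 = 0.5957 g/m³.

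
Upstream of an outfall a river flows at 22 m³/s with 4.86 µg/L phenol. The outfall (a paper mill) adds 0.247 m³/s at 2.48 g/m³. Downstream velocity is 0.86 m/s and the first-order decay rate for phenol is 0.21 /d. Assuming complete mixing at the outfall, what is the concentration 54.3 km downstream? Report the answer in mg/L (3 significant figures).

0.0277 mg/L

4.86 µg/L = 0.00486 mg/L.
After complete mixing, C₀ = (0.247·2.48 + 22·0.00486) / 22.25 = 0.03234 mg/L.
Travel time t = 5.43e+04 m / 0.86 m/s = 6.314e+04 s = 0.7308 d.
C = 0.03234·exp(−0.21·0.7308) = 0.03234·0.8577 = 0.02774 mg/L.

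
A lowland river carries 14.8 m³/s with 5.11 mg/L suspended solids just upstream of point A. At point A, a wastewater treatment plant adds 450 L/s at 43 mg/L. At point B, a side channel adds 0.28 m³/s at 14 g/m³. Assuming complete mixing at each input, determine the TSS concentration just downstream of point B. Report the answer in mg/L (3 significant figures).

450 L/s = 0.45 m³/s.
After input A: C = (14.8·5.11 + 0.45·43) / 15.25 = 6.228 mg/L.
After input B: C = (15.25·6.228 + 0.28·14) / 15.53 = 6.368 mg/L.

6.37 mg/L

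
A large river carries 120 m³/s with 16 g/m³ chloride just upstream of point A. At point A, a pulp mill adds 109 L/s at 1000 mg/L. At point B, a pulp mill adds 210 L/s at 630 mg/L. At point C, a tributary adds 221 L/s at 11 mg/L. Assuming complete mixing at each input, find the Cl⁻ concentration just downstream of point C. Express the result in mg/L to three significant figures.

109 L/s = 0.109 m³/s.
After input A: C = (120·16 + 0.109·1000) / 120.1 = 16.89 mg/L.
210 L/s = 0.21 m³/s.
After input B: C = (120.1·16.89 + 0.21·630) / 120.3 = 17.96 mg/L.
221 L/s = 0.221 m³/s.
After input C: C = (120.3·17.96 + 0.221·11) / 120.5 = 17.95 mg/L.

18.0 mg/L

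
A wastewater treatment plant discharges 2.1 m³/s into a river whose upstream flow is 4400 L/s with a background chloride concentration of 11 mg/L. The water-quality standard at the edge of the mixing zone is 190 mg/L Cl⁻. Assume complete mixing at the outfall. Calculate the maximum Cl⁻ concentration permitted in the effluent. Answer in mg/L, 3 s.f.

4400 L/s = 4.4 m³/s.
Mass balance: 190·6.5 = 2.1·Cₑ + 4.4·11.
Cₑ = (1235 − 48.4) / 2.1 = 565 mg/L.

565 mg/L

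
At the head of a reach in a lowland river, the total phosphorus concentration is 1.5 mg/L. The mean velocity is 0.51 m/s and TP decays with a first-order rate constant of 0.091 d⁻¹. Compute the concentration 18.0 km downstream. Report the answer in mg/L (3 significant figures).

1.45 mg/L

Travel time t = 18.0 km / 0.51 m/s = 1.8e+04/0.51 = 3.529e+04 s = 0.4085 d.
First-order decay: C = 1.5·exp(−0.091·0.4085) = 1.5·0.9635 = 1.445 mg/L.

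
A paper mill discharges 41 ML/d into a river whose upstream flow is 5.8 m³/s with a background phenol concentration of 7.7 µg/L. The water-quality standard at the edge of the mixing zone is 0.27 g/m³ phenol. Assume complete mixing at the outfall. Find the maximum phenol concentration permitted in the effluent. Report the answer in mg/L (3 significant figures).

41 ML/d = 0.4745 m³/s.
7.7 µg/L = 0.0077 mg/L.
Mass balance: 0.27·6.275 = 0.4745·Cₑ + 5.8·0.0077.
Cₑ = (1.694 − 0.04466) / 0.4745 = 3.476 mg/L.

3.48 mg/L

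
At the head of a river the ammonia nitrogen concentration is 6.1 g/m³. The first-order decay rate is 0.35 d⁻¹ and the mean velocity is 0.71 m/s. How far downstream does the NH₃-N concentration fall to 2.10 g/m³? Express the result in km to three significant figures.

From C = C₀·e^(−kt), t = ln(C₀/C)/k = ln(6.1/2.10)/0.35 = 1.066/0.35 = 3.047 d.
Distance = v·t = 0.71 m/s × 2.632e+05 s = 1.869e+05 m = 186.9 km.

187 km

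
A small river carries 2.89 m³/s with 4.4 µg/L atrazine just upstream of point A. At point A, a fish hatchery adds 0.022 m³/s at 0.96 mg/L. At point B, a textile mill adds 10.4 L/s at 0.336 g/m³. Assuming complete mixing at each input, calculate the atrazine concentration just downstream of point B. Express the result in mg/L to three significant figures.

0.0128 mg/L

4.4 µg/L = 0.0044 mg/L.
After input A: C = (2.89·0.0044 + 0.022·0.96) / 2.912 = 0.01162 mg/L.
10.4 L/s = 0.0104 m³/s.
After input B: C = (2.912·0.01162 + 0.0104·0.336) / 2.922 = 0.01277 mg/L.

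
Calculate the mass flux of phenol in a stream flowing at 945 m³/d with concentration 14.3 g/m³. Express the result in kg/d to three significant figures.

945 m³/d = 0.01094 m³/s.
Mass flux = Q·C = 0.01094 m³/s × 14.3 g/m³ = 0.1564 g/s.
= 0.1564 g/s × 86.4 = 13.51 kg/d.

13.5 kg/d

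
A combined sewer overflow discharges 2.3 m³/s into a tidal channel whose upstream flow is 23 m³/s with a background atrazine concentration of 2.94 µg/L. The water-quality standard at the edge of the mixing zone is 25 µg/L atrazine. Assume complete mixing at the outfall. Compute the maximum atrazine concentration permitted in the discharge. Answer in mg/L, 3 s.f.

0.246 mg/L

2.94 µg/L = 0.00294 mg/L.
25 µg/L = 0.025 mg/L.
Mass balance: 0.025·25.3 = 2.3·Cₑ + 23·0.00294.
Cₑ = (0.6325 − 0.06762) / 2.3 = 0.2456 mg/L.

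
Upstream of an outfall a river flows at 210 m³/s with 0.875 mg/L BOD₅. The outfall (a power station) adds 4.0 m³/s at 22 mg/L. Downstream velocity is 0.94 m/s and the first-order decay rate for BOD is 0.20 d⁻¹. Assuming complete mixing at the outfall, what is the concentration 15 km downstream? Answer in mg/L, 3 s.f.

1.22 mg/L

After complete mixing, C₀ = (4·22 + 210·0.875) / 214 = 1.27 mg/L.
Travel time t = 1.5e+04 m / 0.94 m/s = 1.596e+04 s = 0.1847 d.
C = 1.27·exp(−0.20·0.1847) = 1.27·0.9637 = 1.224 mg/L.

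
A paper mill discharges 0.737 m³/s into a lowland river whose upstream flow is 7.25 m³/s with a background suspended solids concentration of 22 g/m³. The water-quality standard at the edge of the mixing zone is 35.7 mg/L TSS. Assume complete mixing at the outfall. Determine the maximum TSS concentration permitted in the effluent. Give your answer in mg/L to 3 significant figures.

170 mg/L

Mass balance: 35.7·7.987 = 0.737·Cₑ + 7.25·22.
Cₑ = (285.1 − 159.5) / 0.737 = 170.5 mg/L.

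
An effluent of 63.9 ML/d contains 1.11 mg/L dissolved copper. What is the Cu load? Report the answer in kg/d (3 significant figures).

70.9 kg/d

63.9 ML/d = 0.7396 m³/s.
Mass flux = Q·C = 0.7396 m³/s × 1.11 g/m³ = 0.8209 g/s.
= 0.8209 g/s × 86.4 = 70.93 kg/d.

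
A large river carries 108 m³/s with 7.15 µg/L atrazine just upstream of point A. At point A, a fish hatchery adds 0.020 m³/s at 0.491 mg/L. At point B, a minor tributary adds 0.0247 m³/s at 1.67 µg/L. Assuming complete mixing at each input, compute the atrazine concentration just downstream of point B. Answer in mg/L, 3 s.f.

0.00724 mg/L

7.15 µg/L = 0.00715 mg/L.
After input A: C = (108·0.00715 + 0.02·0.491) / 108 = 0.00724 mg/L.
1.67 µg/L = 0.00167 mg/L.
After input B: C = (108·0.00724 + 0.0247·0.00167) / 108 = 0.007238 mg/L.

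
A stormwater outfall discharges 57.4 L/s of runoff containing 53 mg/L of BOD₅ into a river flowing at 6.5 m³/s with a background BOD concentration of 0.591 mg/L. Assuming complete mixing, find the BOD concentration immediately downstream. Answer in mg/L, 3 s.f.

1.05 mg/L

57.4 L/s = 0.0574 m³/s.
By mass balance at complete mixing, C = (0.0574·53 + 6.5·0.591) / (0.0574 + 6.5) = 6.884/6.557 = 1.05 mg/L.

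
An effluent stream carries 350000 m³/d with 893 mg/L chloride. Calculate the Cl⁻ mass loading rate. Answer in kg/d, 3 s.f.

350000 m³/d = 4.051 m³/s.
Mass flux = Q·C = 4.051 m³/s × 893 g/m³ = 3617 g/s.
= 3617 g/s × 86.4 = 3.126e+05 kg/d.

313000 kg/d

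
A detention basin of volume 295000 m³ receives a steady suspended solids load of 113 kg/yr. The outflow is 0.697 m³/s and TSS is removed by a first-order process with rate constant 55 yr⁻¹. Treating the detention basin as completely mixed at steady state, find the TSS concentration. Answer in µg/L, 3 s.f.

Outflow Q = 0.697 m³/s × 3.156e+07 s/yr = 2.2e+07 m³/yr.
Steady-state CSTR mass balance: W = Q·C + k·V·C, so C = W/(Q + kV).
Q + kV = 2.2e+07 + 55·295000 = 3.822e+07 m³/yr.
C = 113/3.822e+07 = 2.957e-06 kg/m³ = 0.002957 mg/L = 2.957 µg/L.

2.96 µg/L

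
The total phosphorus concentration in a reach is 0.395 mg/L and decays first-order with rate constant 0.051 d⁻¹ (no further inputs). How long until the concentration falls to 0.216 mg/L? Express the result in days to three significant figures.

t = ln(C₀/C)/k = ln(0.395/0.216)/0.051 = 0.6036/0.051 = 11.84 d.

11.8 d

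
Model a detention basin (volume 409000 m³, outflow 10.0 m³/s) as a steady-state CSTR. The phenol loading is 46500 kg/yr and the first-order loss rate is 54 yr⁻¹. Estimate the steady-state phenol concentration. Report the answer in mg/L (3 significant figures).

0.138 mg/L

Outflow Q = 10.0 m³/s × 3.156e+07 s/yr = 3.156e+08 m³/yr.
Steady-state CSTR mass balance: W = Q·C + k·V·C, so C = W/(Q + kV).
Q + kV = 3.156e+08 + 54·409000 = 3.377e+08 m³/yr.
C = 46500/3.377e+08 = 0.0001377 kg/m³ = 0.1377 mg/L.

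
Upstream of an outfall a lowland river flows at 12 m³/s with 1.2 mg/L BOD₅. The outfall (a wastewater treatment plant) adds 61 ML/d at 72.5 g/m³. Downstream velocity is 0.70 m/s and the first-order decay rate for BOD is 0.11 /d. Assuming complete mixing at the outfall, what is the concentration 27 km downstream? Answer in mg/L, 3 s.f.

61 ML/d = 0.706 m³/s.
After complete mixing, C₀ = (0.706·72.5 + 12·1.2) / 12.71 = 5.162 mg/L.
Travel time t = 2.7e+04 m / 0.70 m/s = 3.857e+04 s = 0.4464 d.
C = 5.162·exp(−0.11·0.4464) = 5.162·0.9521 = 4.914 mg/L.

4.91 mg/L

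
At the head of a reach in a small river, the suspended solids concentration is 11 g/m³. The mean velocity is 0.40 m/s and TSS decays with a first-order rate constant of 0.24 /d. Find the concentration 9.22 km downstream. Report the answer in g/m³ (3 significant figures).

10.3 g/m³

Travel time t = 9.22 km / 0.40 m/s = 9220/0.40 = 2.305e+04 s = 0.2668 d.
First-order decay: C = 11·exp(−0.24·0.2668) = 11·0.938 = 10.32 g/m³.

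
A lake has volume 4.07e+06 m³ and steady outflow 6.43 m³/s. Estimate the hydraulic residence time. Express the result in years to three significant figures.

Q = 6.43 m³/s × 3.156e+07 s/yr = 2.029e+08 m³/yr.
Hydraulic residence time τ = V/Q = 4.07e+06/2.029e+08 = 0.02006 yr.

0.0201 yr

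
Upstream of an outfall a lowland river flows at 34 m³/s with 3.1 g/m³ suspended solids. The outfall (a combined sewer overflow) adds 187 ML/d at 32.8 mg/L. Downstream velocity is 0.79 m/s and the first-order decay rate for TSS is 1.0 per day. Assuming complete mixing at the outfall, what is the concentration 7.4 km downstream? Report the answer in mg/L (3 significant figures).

4.38 mg/L

187 ML/d = 2.164 m³/s.
After complete mixing, C₀ = (2.164·32.8 + 34·3.1) / 36.16 = 4.877 mg/L.
Travel time t = 7400 m / 0.79 m/s = 9367 s = 0.1084 d.
C = 4.877·exp(−1.0·0.1084) = 4.877·0.8973 = 4.376 mg/L.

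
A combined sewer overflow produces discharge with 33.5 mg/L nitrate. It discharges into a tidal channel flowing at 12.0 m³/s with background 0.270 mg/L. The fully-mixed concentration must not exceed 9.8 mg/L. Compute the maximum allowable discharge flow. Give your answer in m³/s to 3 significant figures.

Mass balance at complete mixing: C_std·(Q_w + Q_r) = Q_w·C_e + Q_r·C_b.
Rearranging, Q_w = Q_r·(C_std − C_b)/(C_e − C_std) = 12.0·(9.8 − 0.27) / (33.5 − 9.8) = 4.825 m³/s.

4.83 m³/s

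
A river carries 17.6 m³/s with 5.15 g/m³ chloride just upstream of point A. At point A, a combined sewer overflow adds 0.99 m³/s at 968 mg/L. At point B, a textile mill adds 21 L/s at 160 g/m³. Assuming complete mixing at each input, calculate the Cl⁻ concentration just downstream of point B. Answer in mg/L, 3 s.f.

After input A: C = (17.6·5.15 + 0.99·968) / 18.59 = 56.43 mg/L.
21 L/s = 0.021 m³/s.
After input B: C = (18.59·56.43 + 0.021·160) / 18.61 = 56.54 mg/L.

56.5 mg/L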